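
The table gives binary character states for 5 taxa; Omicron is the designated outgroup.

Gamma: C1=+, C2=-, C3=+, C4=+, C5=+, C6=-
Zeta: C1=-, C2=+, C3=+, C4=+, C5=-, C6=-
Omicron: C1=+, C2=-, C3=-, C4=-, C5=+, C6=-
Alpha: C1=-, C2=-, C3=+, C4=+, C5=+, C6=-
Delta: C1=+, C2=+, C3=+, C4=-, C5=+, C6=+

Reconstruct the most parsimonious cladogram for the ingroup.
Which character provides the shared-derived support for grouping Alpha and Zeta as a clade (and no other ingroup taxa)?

Character polarity is set by the outgroup: the derived state is whichever differs from the outgroup's state, so for C1, C5 the derived state is '-', and for the remaining characters it is '+'.
C1 (derived state '-') is shared by Alpha and Zeta — a synapomorphy uniting that clade.
C2 groups Delta and Zeta, which is incompatible with the clades supported by the remaining characters; treating it as convergent (homoplasy) costs fewer steps than any alternative tree.
C3 (derived state '+') is shared by all ingroup taxa — unites the whole ingroup.
C4 (derived state '+') is shared by Alpha, Gamma, and Zeta — a synapomorphy uniting that clade.
C5: derived state '-' in Zeta only — an autapomorphy, so it tells us nothing about relationships among taxa.
C6: derived state '+' in Delta only — an autapomorphy, so it tells us nothing about relationships among taxa.
Most parsimonious ingroup topology: (((Zeta,Alpha),Gamma),Delta).
The clade {Alpha, Zeta} is supported by C1: its derived state '-' occurs in exactly those taxa and in no other taxon (including the outgroup).

C1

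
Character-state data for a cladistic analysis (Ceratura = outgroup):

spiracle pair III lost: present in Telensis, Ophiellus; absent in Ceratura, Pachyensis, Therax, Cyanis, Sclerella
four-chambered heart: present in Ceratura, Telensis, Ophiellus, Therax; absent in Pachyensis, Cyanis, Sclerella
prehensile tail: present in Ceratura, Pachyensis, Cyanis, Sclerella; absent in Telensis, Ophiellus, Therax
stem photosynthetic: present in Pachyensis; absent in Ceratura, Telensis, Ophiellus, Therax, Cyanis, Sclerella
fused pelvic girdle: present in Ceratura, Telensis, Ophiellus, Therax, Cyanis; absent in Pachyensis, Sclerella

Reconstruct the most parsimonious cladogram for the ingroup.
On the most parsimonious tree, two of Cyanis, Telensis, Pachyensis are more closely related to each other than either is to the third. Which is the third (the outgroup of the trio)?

Telensis

Character polarity is set by the outgroup: the derived state is whichever differs from the outgroup's state, so for four-chambered heart, prehensile tail, fused pelvic girdle the derived state is 'absent', and for the remaining characters it is 'present'.
Only Ophiellus and Telensis show the derived state 'present' for spiracle pair III lost, supporting them as a clade.
four-chambered heart: derived state 'absent' in Cyanis, Pachyensis, and Sclerella only — synapomorphy for {Cyanis, Pachyensis, Sclerella}.
prehensile tail: derived state 'absent' in Ophiellus, Telensis, and Therax only — synapomorphy for {Ophiellus, Telensis, Therax}.
stem photosynthetic: derived state 'present' in Pachyensis only — an autapomorphy, so it tells us nothing about relationships among taxa.
Only Pachyensis and Sclerella show the derived state 'absent' for fused pelvic girdle, supporting them as a clade.
Most parsimonious ingroup topology: (((Telensis,Ophiellus),Therax),((Pachyensis,Sclerella),Cyanis)).
Cyanis and Pachyensis share a more recent common ancestor with each other than either does with Telensis, so Telensis is the least closely related of the three.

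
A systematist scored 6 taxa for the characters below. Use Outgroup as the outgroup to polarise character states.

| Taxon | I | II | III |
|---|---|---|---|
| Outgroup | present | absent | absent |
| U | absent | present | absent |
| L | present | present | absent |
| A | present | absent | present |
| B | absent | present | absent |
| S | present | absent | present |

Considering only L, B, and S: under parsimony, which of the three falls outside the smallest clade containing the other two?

Character polarity is set by the outgroup: the derived state is whichever differs from the outgroup's state, so for I the derived state is 'absent', and for the remaining characters it is 'present'.
Only B and U show the derived state 'absent' for I, supporting them as a clade.
II: derived state 'present' in B, L, and U only — synapomorphy for {B, L, U}.
III: derived state 'present' in A and S only — synapomorphy for {A, S}.
Most parsimonious ingroup topology: (((U,B),L),(A,S)).
L and B share a more recent common ancestor with each other than either does with S, so S is the least closely related of the three.

S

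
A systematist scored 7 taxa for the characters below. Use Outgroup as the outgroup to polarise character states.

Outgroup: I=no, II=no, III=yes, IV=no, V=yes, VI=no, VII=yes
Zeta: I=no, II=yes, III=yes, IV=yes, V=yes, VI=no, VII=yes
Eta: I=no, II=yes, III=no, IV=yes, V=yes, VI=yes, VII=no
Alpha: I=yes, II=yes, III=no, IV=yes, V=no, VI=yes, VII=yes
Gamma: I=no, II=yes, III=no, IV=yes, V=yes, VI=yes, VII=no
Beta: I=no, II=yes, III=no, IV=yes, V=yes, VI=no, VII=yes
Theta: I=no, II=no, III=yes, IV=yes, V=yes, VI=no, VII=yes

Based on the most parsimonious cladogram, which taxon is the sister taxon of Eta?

Gamma

Character polarity is set by the outgroup: the derived state is whichever differs from the outgroup's state, so for III, V, VII the derived state is 'no', and for the remaining characters it is 'yes'.
I (derived state 'yes') is unique to Alpha (autapomorphy; uninformative for grouping).
Only Alpha, Beta, Eta, Gamma, and Zeta show the derived state 'yes' for II, supporting them as a clade.
Only Alpha, Beta, Eta, and Gamma show the derived state 'no' for III, supporting them as a clade.
All ingroup taxa share the derived state 'yes' for IV; it defines the ingroup but does not resolve relationships within it.
V: derived state 'no' in Alpha only — an autapomorphy, so it tells us nothing about relationships among taxa.
VI: derived state 'yes' in Alpha, Eta, and Gamma only — synapomorphy for {Alpha, Eta, Gamma}.
VII: derived state 'no' in Eta and Gamma only — synapomorphy for {Eta, Gamma}.
Most parsimonious ingroup topology: ((Zeta,(((Eta,Gamma),Alpha),Beta)),Theta).
Eta and Gamma form a cherry on this tree, so they are sister taxa.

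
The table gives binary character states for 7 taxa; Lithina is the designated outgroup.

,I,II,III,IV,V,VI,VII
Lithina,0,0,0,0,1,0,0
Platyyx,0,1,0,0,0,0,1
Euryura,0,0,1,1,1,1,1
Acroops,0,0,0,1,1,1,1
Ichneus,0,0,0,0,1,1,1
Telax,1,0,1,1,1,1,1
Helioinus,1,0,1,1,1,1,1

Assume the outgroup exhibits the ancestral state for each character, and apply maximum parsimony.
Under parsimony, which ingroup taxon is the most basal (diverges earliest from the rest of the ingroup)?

Character polarity is set by the outgroup: the derived state is whichever differs from the outgroup's state, so for V the derived state is '0', and for the remaining characters it is '1'.
I (derived state '1') is shared by Helioinus and Telax — a synapomorphy uniting that clade.
II (derived state '1') is unique to Platyyx (autapomorphy; uninformative for grouping).
III (derived state '1') is shared by Euryura, Helioinus, and Telax — a synapomorphy uniting that clade.
IV: derived state '1' in Acroops, Euryura, Helioinus, and Telax only — synapomorphy for {Acroops, Euryura, Helioinus, Telax}.
V (derived state '0') is unique to Platyyx (autapomorphy; uninformative for grouping).
VI (derived state '1') is shared by Acroops, Euryura, Helioinus, Ichneus, and Telax — a synapomorphy uniting that clade.
VII (derived state '1') is shared by all ingroup taxa — unites the whole ingroup.
Most parsimonious ingroup topology: (Platyyx,(((Euryura,(Telax,Helioinus)),Acroops),Ichneus)).
Platyyx is sister to the clade containing all other ingroup taxa, so it is the earliest-diverging (most basal) ingroup lineage.

Platyyx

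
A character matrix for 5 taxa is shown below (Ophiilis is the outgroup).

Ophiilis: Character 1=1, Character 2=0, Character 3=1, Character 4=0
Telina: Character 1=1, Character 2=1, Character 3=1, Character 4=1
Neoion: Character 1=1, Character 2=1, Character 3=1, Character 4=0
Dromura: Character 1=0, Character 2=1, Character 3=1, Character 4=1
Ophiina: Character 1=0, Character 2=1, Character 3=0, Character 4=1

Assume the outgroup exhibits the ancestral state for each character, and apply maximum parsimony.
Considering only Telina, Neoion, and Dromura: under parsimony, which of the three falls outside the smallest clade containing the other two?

Neoion

Character polarity is set by the outgroup: the derived state is whichever differs from the outgroup's state, so for Character 1, Character 3 the derived state is '0', and for the remaining characters it is '1'.
Character 1: derived state '0' in Dromura and Ophiina only — synapomorphy for {Dromura, Ophiina}.
Character 2 (derived state '1') is shared by all ingroup taxa — unites the whole ingroup.
Character 3: derived state '0' in Ophiina only — an autapomorphy, so it tells us nothing about relationships among taxa.
Only Dromura, Ophiina, and Telina show the derived state '1' for Character 4, supporting them as a clade.
Most parsimonious ingroup topology: ((Telina,(Dromura,Ophiina)),Neoion).
Telina and Dromura share a more recent common ancestor with each other than either does with Neoion, so Neoion is the least closely related of the three.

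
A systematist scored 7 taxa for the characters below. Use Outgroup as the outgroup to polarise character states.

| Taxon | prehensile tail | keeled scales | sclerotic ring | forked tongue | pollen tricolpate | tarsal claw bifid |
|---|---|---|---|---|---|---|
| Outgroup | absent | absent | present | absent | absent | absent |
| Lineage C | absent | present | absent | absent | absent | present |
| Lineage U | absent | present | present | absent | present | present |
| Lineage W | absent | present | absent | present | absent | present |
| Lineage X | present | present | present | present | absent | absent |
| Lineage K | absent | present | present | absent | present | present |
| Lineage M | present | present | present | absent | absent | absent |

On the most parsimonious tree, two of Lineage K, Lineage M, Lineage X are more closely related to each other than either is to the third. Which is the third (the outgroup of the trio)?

Lineage K

Character polarity is set by the outgroup: the derived state is whichever differs from the outgroup's state, so for sclerotic ring the derived state is 'absent', and for the remaining characters it is 'present'.
prehensile tail (derived state 'present') is shared by Lineage M and Lineage X — a synapomorphy uniting that clade.
All ingroup taxa share the derived state 'present' for keeled scales; it defines the ingroup but does not resolve relationships within it.
sclerotic ring: derived state 'absent' in Lineage C and Lineage W only — synapomorphy for {Lineage C, Lineage W}.
forked tongue (state 'present') occurs in Lineage W and Lineage X but conflicts with the nesting implied by the other characters — most parsimoniously interpreted as homoplasy.
Only Lineage K and Lineage U show the derived state 'present' for pollen tricolpate, supporting them as a clade.
tarsal claw bifid: derived state 'present' in Lineage C, Lineage K, Lineage U, and Lineage W only — synapomorphy for {Lineage C, Lineage K, Lineage U, Lineage W}.
Most parsimonious ingroup topology: (((Lineage C,Lineage W),(Lineage U,Lineage K)),(Lineage X,Lineage M)).
Lineage X and Lineage M share a more recent common ancestor with each other than either does with Lineage K, so Lineage K is the least closely related of the three.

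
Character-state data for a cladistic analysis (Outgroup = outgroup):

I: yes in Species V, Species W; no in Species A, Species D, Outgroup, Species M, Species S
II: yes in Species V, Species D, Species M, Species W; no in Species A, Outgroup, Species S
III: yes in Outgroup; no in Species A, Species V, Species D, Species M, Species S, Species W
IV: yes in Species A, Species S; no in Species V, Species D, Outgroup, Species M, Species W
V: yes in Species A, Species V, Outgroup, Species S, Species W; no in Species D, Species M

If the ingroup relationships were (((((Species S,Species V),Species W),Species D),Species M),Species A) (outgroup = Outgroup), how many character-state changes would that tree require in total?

9

Map each character onto (((((Species S,Species V),Species W),Species D),Species M),Species A) (rooted by Outgroup) and count the minimum state changes it requires (Fitch parsimony):
I: 2; II: 2; III: 1; IV: 2; V: 2.
Total tree length = 9.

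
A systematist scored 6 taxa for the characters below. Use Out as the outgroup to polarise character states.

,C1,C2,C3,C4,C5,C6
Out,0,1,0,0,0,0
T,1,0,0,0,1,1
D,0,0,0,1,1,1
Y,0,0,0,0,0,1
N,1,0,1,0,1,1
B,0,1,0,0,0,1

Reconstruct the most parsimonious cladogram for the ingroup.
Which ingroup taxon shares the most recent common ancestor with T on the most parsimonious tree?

N

Character polarity is set by the outgroup: the derived state is whichever differs from the outgroup's state, so for C2 the derived state is '0', and for the remaining characters it is '1'.
C1: derived state '1' in N and T only — synapomorphy for {N, T}.
C2: derived state '0' in D, N, T, and Y only — synapomorphy for {D, N, T, Y}.
C3 (derived state '1') is unique to N (autapomorphy; uninformative for grouping).
C4: derived state '1' in D only — an autapomorphy, so it tells us nothing about relationships among taxa.
C5 (derived state '1') is shared by D, N, and T — a synapomorphy uniting that clade.
C6 (derived state '1') is shared by all ingroup taxa — unites the whole ingroup.
Most parsimonious ingroup topology: ((((T,N),D),Y),B).
T and N form a cherry on this tree, so they are sister taxa.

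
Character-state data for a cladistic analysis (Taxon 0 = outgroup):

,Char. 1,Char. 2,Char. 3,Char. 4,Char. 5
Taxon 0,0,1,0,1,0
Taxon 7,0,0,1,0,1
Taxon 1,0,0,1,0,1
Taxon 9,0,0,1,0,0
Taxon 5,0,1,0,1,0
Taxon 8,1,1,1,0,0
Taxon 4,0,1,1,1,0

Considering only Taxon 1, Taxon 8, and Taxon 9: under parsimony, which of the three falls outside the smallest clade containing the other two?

Taxon 8

Character polarity is set by the outgroup: the derived state is whichever differs from the outgroup's state, so for Char. 2, Char. 4 the derived state is '0', and for the remaining characters it is '1'.
Char. 1: derived state '1' in Taxon 8 only — an autapomorphy, so it tells us nothing about relationships among taxa.
Only Taxon 1, Taxon 7, and Taxon 9 show the derived state '0' for Char. 2, supporting them as a clade.
Char. 3: derived state '1' in Taxon 1, Taxon 4, Taxon 7, Taxon 8, and Taxon 9 only — synapomorphy for {Taxon 1, Taxon 4, Taxon 7, Taxon 8, Taxon 9}.
Only Taxon 1, Taxon 7, Taxon 8, and Taxon 9 show the derived state '0' for Char. 4, supporting them as a clade.
Char. 5 (derived state '1') is shared by Taxon 1 and Taxon 7 — a synapomorphy uniting that clade.
Most parsimonious ingroup topology: (((((Taxon 7,Taxon 1),Taxon 9),Taxon 8),Taxon 4),Taxon 5).
Taxon 1 and Taxon 9 share a more recent common ancestor with each other than either does with Taxon 8, so Taxon 8 is the least closely related of the three.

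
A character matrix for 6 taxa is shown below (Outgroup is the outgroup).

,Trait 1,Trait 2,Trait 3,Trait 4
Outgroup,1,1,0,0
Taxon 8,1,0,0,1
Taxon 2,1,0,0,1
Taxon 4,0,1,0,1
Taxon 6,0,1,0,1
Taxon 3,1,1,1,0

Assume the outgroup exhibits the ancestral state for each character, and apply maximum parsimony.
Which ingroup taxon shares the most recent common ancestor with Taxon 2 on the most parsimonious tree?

Character polarity is set by the outgroup: the derived state is whichever differs from the outgroup's state, so for Trait 1, Trait 2 the derived state is '0', and for the remaining characters it is '1'.
Trait 1 (derived state '0') is shared by Taxon 4 and Taxon 6 — a synapomorphy uniting that clade.
Trait 2 (derived state '0') is shared by Taxon 2 and Taxon 8 — a synapomorphy uniting that clade.
Trait 3 (derived state '1') is unique to Taxon 3 (autapomorphy; uninformative for grouping).
Trait 4 (derived state '1') is shared by Taxon 2, Taxon 4, Taxon 6, and Taxon 8 — a synapomorphy uniting that clade.
Most parsimonious ingroup topology: (((Taxon 8,Taxon 2),(Taxon 4,Taxon 6)),Taxon 3).
Taxon 2 and Taxon 8 form a cherry on this tree, so they are sister taxa.

Taxon 8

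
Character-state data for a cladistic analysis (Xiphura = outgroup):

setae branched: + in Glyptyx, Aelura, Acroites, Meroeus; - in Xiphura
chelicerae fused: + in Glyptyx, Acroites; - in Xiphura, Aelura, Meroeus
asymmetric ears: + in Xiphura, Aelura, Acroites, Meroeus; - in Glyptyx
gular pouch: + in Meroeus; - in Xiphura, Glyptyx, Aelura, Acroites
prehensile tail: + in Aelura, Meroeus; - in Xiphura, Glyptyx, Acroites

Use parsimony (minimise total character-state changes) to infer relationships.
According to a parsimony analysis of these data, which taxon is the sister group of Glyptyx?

Acroites

Character polarity is set by the outgroup: the derived state is whichever differs from the outgroup's state, so for asymmetric ears the derived state is '-', and for the remaining characters it is '+'.
setae branched (derived state '+') is shared by all ingroup taxa — unites the whole ingroup.
chelicerae fused (derived state '+') is shared by Acroites and Glyptyx — a synapomorphy uniting that clade.
asymmetric ears: derived state '-' in Glyptyx only — an autapomorphy, so it tells us nothing about relationships among taxa.
gular pouch: derived state '+' in Meroeus only — an autapomorphy, so it tells us nothing about relationships among taxa.
prehensile tail (derived state '+') is shared by Aelura and Meroeus — a synapomorphy uniting that clade.
Most parsimonious ingroup topology: ((Glyptyx,Acroites),(Aelura,Meroeus)).
Glyptyx and Acroites form a cherry on this tree, so they are sister taxa.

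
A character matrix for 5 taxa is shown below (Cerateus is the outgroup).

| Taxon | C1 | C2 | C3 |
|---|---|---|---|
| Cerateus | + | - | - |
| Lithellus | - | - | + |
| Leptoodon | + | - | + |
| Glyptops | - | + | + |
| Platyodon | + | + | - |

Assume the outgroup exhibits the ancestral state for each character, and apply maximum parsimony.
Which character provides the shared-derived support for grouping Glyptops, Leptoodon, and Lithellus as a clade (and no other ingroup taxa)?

Character polarity is set by the outgroup: the derived state is whichever differs from the outgroup's state, so for C1 the derived state is '-', and for the remaining characters it is '+'.
C1 (derived state '-') is shared by Glyptops and Lithellus — a synapomorphy uniting that clade.
C2 groups Glyptops and Platyodon, which is incompatible with the clades supported by the remaining characters; treating it as convergent (homoplasy) costs fewer steps than any alternative tree.
Only Glyptops, Leptoodon, and Lithellus show the derived state '+' for C3, supporting them as a clade.
Most parsimonious ingroup topology: (((Lithellus,Glyptops),Leptoodon),Platyodon).
The clade {Glyptops, Leptoodon, Lithellus} is supported by C3: its derived state '+' occurs in exactly those taxa and in no other taxon (including the outgroup).

C3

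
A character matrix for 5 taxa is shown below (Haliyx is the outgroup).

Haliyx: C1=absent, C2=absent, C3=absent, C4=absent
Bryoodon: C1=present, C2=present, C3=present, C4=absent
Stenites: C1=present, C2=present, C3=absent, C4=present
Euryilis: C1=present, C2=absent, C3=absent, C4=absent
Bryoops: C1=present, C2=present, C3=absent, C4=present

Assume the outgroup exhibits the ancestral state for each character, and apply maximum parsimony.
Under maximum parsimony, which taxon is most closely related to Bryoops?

The outgroup has state 'absent' for every character, so 'present' is the derived state throughout.
All ingroup taxa share the derived state 'present' for C1; it defines the ingroup but does not resolve relationships within it.
Only Bryoodon, Bryoops, and Stenites show the derived state 'present' for C2, supporting them as a clade.
C3 (derived state 'present') is unique to Bryoodon (autapomorphy; uninformative for grouping).
Only Bryoops and Stenites show the derived state 'present' for C4, supporting them as a clade.
Most parsimonious ingroup topology: (((Stenites,Bryoops),Bryoodon),Euryilis).
Bryoops and Stenites form a cherry on this tree, so they are sister taxa.

Stenites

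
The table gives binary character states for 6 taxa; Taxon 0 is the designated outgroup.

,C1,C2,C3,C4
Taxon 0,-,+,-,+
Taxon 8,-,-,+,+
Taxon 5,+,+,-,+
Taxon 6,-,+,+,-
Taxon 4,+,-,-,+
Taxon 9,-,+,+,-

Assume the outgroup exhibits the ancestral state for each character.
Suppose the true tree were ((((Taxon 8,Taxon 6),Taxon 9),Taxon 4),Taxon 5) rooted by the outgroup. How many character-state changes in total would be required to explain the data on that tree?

Map each character onto ((((Taxon 8,Taxon 6),Taxon 9),Taxon 4),Taxon 5) (rooted by Taxon 0) and count the minimum state changes it requires (Fitch parsimony):
C1: 2; C2: 2; C3: 1; C4: 2.
Total tree length = 7.

7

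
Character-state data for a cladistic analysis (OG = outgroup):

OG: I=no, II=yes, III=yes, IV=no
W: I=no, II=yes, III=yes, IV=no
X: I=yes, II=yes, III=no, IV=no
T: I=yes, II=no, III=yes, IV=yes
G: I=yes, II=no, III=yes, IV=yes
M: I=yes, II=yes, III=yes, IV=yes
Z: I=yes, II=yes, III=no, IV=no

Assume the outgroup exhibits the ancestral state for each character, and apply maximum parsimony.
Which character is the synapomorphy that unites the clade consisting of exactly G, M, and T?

IV

Character polarity is set by the outgroup: the derived state is whichever differs from the outgroup's state, so for II, III the derived state is 'no', and for the remaining characters it is 'yes'.
I: derived state 'yes' in G, M, T, X, and Z only — synapomorphy for {G, M, T, X, Z}.
Only G and T show the derived state 'no' for II, supporting them as a clade.
III: derived state 'no' in X and Z only — synapomorphy for {X, Z}.
IV: derived state 'yes' in G, M, and T only — synapomorphy for {G, M, T}.
Most parsimonious ingroup topology: (W,((X,Z),((T,G),M))).
The clade {G, M, T} is supported by IV: its derived state 'yes' occurs in exactly those taxa and in no other taxon (including the outgroup).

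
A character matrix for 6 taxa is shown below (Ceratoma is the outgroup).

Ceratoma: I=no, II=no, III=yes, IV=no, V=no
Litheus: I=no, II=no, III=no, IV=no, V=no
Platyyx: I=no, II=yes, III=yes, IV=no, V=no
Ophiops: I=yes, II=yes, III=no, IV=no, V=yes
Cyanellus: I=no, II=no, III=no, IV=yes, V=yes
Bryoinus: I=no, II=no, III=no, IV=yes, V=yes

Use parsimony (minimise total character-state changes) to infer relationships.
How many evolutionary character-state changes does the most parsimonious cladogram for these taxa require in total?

6

Character polarity is set by the outgroup: the derived state is whichever differs from the outgroup's state, so for III the derived state is 'no', and for the remaining characters it is 'yes'.
I (derived state 'yes') is unique to Ophiops (autapomorphy; uninformative for grouping).
II groups Ophiops and Platyyx, which is incompatible with the clades supported by the remaining characters; treating it as convergent (homoplasy) costs fewer steps than any alternative tree.
III: derived state 'no' in Bryoinus, Cyanellus, Litheus, and Ophiops only — synapomorphy for {Bryoinus, Cyanellus, Litheus, Ophiops}.
IV: derived state 'yes' in Bryoinus and Cyanellus only — synapomorphy for {Bryoinus, Cyanellus}.
V (derived state 'yes') is shared by Bryoinus, Cyanellus, and Ophiops — a synapomorphy uniting that clade.
Most parsimonious ingroup topology: ((Litheus,(Ophiops,(Cyanellus,Bryoinus))),Platyyx).
Changes per character on this tree: I: 1; II: 2; III: 1; IV: 1; V: 1.
Total = 6.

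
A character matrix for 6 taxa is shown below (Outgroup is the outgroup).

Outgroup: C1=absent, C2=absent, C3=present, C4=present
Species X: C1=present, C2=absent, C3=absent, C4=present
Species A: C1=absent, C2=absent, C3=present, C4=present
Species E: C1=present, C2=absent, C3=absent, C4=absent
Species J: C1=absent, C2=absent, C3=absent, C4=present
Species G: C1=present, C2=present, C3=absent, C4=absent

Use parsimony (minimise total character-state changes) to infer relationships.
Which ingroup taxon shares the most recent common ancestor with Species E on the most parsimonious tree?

Species G

Character polarity is set by the outgroup: the derived state is whichever differs from the outgroup's state, so for C3, C4 the derived state is 'absent', and for the remaining characters it is 'present'.
C1: derived state 'present' in Species E, Species G, and Species X only — synapomorphy for {Species E, Species G, Species X}.
C2 (derived state 'present') is unique to Species G (autapomorphy; uninformative for grouping).
Only Species E, Species G, Species J, and Species X show the derived state 'absent' for C3, supporting them as a clade.
C4 (derived state 'absent') is shared by Species E and Species G — a synapomorphy uniting that clade.
Most parsimonious ingroup topology: (((Species X,(Species E,Species G)),Species J),Species A).
Species E and Species G form a cherry on this tree, so they are sister taxa.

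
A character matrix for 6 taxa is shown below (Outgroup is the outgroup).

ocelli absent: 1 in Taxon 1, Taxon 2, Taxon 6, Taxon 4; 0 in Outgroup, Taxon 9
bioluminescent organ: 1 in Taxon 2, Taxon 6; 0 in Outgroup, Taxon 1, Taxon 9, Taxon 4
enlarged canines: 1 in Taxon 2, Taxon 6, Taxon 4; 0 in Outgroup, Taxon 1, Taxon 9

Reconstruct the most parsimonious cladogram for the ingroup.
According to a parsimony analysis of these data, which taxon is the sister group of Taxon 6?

Taxon 2

The outgroup has state '0' for every character, so '1' is the derived state throughout.
Only Taxon 1, Taxon 2, Taxon 4, and Taxon 6 show the derived state '1' for ocelli absent, supporting them as a clade.
bioluminescent organ: derived state '1' in Taxon 2 and Taxon 6 only — synapomorphy for {Taxon 2, Taxon 6}.
Only Taxon 2, Taxon 4, and Taxon 6 show the derived state '1' for enlarged canines, supporting them as a clade.
Most parsimonious ingroup topology: ((Taxon 1,((Taxon 2,Taxon 6),Taxon 4)),Taxon 9).
Taxon 6 and Taxon 2 form a cherry on this tree, so they are sister taxa.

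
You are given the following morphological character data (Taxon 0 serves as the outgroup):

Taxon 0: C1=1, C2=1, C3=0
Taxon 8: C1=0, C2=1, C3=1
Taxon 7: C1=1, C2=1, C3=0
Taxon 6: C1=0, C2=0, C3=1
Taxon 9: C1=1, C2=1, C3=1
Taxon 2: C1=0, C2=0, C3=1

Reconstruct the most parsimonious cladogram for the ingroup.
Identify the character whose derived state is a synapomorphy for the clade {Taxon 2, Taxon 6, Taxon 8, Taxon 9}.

Character polarity is set by the outgroup: the derived state is whichever differs from the outgroup's state, so for C1, C2 the derived state is '0', and for the remaining characters it is '1'.
C1: derived state '0' in Taxon 2, Taxon 6, and Taxon 8 only — synapomorphy for {Taxon 2, Taxon 6, Taxon 8}.
C2 (derived state '0') is shared by Taxon 2 and Taxon 6 — a synapomorphy uniting that clade.
C3: derived state '1' in Taxon 2, Taxon 6, Taxon 8, and Taxon 9 only — synapomorphy for {Taxon 2, Taxon 6, Taxon 8, Taxon 9}.
Most parsimonious ingroup topology: (((Taxon 8,(Taxon 6,Taxon 2)),Taxon 9),Taxon 7).
The clade {Taxon 2, Taxon 6, Taxon 8, Taxon 9} is supported by C3: its derived state '1' occurs in exactly those taxa and in no other taxon (including the outgroup).

C3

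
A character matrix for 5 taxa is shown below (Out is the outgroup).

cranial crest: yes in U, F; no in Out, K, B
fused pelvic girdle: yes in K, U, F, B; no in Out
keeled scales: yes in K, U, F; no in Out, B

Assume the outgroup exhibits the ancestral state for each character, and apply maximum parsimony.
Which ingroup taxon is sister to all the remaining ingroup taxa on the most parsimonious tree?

B

The outgroup has state 'no' for every character, so 'yes' is the derived state throughout.
cranial crest: derived state 'yes' in F and U only — synapomorphy for {F, U}.
fused pelvic girdle (derived state 'yes') is shared by all ingroup taxa — unites the whole ingroup.
keeled scales (derived state 'yes') is shared by F, K, and U — a synapomorphy uniting that clade.
Most parsimonious ingroup topology: ((K,(U,F)),B).
B is sister to the clade containing all other ingroup taxa, so it is the earliest-diverging (most basal) ingroup lineage.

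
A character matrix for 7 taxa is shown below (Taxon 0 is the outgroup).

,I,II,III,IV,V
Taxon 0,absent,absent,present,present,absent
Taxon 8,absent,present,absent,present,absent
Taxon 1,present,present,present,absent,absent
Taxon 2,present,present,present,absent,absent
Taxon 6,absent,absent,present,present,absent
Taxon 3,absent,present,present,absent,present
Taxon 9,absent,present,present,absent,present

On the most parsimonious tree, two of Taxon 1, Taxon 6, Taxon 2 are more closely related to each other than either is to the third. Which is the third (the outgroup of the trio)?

Taxon 6

Character polarity is set by the outgroup: the derived state is whichever differs from the outgroup's state, so for III, IV the derived state is 'absent', and for the remaining characters it is 'present'.
Only Taxon 1 and Taxon 2 show the derived state 'present' for I, supporting them as a clade.
II (derived state 'present') is shared by Taxon 1, Taxon 2, Taxon 3, Taxon 8, and Taxon 9 — a synapomorphy uniting that clade.
III: derived state 'absent' in Taxon 8 only — an autapomorphy, so it tells us nothing about relationships among taxa.
IV: derived state 'absent' in Taxon 1, Taxon 2, Taxon 3, and Taxon 9 only — synapomorphy for {Taxon 1, Taxon 2, Taxon 3, Taxon 9}.
V: derived state 'present' in Taxon 3 and Taxon 9 only — synapomorphy for {Taxon 3, Taxon 9}.
Most parsimonious ingroup topology: ((Taxon 8,((Taxon 1,Taxon 2),(Taxon 3,Taxon 9))),Taxon 6).
Taxon 2 and Taxon 1 share a more recent common ancestor with each other than either does with Taxon 6, so Taxon 6 is the least closely related of the three.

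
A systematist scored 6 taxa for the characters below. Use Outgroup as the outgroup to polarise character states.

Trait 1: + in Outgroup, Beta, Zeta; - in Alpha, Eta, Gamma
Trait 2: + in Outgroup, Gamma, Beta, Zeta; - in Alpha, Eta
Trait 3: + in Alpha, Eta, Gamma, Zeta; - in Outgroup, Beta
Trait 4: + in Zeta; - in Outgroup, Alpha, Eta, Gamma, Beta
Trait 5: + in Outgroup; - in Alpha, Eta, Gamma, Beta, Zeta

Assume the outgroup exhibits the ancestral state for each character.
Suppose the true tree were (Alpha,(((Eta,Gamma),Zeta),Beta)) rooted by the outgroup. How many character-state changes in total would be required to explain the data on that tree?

8

Map each character onto (Alpha,(((Eta,Gamma),Zeta),Beta)) (rooted by Outgroup) and count the minimum state changes it requires (Fitch parsimony):
Trait 1: 2; Trait 2: 2; Trait 3: 2; Trait 4: 1; Trait 5: 1.
Total tree length = 8.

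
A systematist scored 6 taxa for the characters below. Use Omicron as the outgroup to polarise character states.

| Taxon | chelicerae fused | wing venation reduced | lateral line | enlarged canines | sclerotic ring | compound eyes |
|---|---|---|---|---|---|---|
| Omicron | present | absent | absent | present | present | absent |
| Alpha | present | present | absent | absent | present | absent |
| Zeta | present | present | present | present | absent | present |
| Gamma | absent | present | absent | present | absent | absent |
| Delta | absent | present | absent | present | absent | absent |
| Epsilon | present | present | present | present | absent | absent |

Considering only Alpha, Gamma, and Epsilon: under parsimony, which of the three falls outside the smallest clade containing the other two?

Character polarity is set by the outgroup: the derived state is whichever differs from the outgroup's state, so for chelicerae fused, enlarged canines, sclerotic ring the derived state is 'absent', and for the remaining characters it is 'present'.
Only Delta and Gamma show the derived state 'absent' for chelicerae fused, supporting them as a clade.
wing venation reduced (derived state 'present') is shared by all ingroup taxa — unites the whole ingroup.
Only Epsilon and Zeta show the derived state 'present' for lateral line, supporting them as a clade.
enlarged canines (derived state 'absent') is unique to Alpha (autapomorphy; uninformative for grouping).
sclerotic ring (derived state 'absent') is shared by Delta, Epsilon, Gamma, and Zeta — a synapomorphy uniting that clade.
compound eyes (derived state 'present') is unique to Zeta (autapomorphy; uninformative for grouping).
Most parsimonious ingroup topology: (Alpha,((Zeta,Epsilon),(Gamma,Delta))).
Gamma and Epsilon share a more recent common ancestor with each other than either does with Alpha, so Alpha is the least closely related of the three.

Alpha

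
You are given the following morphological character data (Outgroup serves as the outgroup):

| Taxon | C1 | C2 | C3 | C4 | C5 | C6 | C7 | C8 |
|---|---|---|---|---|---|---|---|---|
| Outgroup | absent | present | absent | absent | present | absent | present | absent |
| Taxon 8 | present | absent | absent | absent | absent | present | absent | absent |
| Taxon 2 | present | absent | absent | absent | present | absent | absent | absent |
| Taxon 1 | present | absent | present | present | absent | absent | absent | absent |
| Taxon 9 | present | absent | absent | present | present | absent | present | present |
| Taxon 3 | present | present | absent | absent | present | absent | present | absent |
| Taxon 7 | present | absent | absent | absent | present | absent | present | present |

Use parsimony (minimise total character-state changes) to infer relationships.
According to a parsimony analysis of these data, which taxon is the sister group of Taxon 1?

Character polarity is set by the outgroup: the derived state is whichever differs from the outgroup's state, so for C2, C5, C7 the derived state is 'absent', and for the remaining characters it is 'present'.
C1 (derived state 'present') is shared by all ingroup taxa — unites the whole ingroup.
C2 (derived state 'absent') is shared by Taxon 1, Taxon 2, Taxon 7, Taxon 8, and Taxon 9 — a synapomorphy uniting that clade.
C3 (derived state 'present') is unique to Taxon 1 (autapomorphy; uninformative for grouping).
C4 (state 'present') occurs in Taxon 1 and Taxon 9 but conflicts with the nesting implied by the other characters — most parsimoniously interpreted as homoplasy.
Only Taxon 1 and Taxon 8 show the derived state 'absent' for C5, supporting them as a clade.
C6: derived state 'present' in Taxon 8 only — an autapomorphy, so it tells us nothing about relationships among taxa.
C7: derived state 'absent' in Taxon 1, Taxon 2, and Taxon 8 only — synapomorphy for {Taxon 1, Taxon 2, Taxon 8}.
Only Taxon 7 and Taxon 9 show the derived state 'present' for C8, supporting them as a clade.
Most parsimonious ingroup topology: ((((Taxon 8,Taxon 1),Taxon 2),(Taxon 9,Taxon 7)),Taxon 3).
Taxon 1 and Taxon 8 form a cherry on this tree, so they are sister taxa.

Taxon 8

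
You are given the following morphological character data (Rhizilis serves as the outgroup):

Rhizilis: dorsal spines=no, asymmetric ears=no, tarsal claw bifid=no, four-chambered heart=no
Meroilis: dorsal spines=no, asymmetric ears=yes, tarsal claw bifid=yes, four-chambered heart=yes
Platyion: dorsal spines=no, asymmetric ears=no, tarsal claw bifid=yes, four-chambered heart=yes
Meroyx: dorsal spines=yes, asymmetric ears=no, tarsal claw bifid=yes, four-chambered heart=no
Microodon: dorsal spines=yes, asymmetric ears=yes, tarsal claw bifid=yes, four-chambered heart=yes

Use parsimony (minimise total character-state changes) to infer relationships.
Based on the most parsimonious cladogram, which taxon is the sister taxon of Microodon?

Meroilis

The outgroup has state 'no' for every character, so 'yes' is the derived state throughout.
dorsal spines (state 'yes') occurs in Meroyx and Microodon but conflicts with the nesting implied by the other characters — most parsimoniously interpreted as homoplasy.
Only Meroilis and Microodon show the derived state 'yes' for asymmetric ears, supporting them as a clade.
All ingroup taxa share the derived state 'yes' for tarsal claw bifid; it defines the ingroup but does not resolve relationships within it.
four-chambered heart: derived state 'yes' in Meroilis, Microodon, and Platyion only — synapomorphy for {Meroilis, Microodon, Platyion}.
Most parsimonious ingroup topology: (((Meroilis,Microodon),Platyion),Meroyx).
Microodon and Meroilis form a cherry on this tree, so they are sister taxa.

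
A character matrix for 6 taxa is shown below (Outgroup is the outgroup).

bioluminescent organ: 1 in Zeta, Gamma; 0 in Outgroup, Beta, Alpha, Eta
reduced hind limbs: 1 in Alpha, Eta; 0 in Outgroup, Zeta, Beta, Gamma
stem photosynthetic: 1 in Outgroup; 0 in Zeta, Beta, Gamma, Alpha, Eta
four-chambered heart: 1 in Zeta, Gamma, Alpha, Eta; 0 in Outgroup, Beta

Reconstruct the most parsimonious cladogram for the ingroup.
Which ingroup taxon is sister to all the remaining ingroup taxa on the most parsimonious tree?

Character polarity is set by the outgroup: the derived state is whichever differs from the outgroup's state, so for stem photosynthetic the derived state is '0', and for the remaining characters it is '1'.
bioluminescent organ: derived state '1' in Gamma and Zeta only — synapomorphy for {Gamma, Zeta}.
Only Alpha and Eta show the derived state '1' for reduced hind limbs, supporting them as a clade.
stem photosynthetic (derived state '0') is shared by all ingroup taxa — unites the whole ingroup.
four-chambered heart (derived state '1') is shared by Alpha, Eta, Gamma, and Zeta — a synapomorphy uniting that clade.
Most parsimonious ingroup topology: (((Zeta,Gamma),(Alpha,Eta)),Beta).
Beta is sister to the clade containing all other ingroup taxa, so it is the earliest-diverging (most basal) ingroup lineage.

Beta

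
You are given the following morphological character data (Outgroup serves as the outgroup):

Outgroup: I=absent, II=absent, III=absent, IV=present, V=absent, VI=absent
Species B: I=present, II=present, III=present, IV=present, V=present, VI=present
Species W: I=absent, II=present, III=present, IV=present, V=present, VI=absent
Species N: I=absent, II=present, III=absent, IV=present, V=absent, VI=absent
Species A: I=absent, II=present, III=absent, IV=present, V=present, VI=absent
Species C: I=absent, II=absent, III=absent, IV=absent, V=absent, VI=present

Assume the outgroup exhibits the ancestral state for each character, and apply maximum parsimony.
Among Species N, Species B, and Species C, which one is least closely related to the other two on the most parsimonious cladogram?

Species C

Character polarity is set by the outgroup: the derived state is whichever differs from the outgroup's state, so for IV the derived state is 'absent', and for the remaining characters it is 'present'.
I (derived state 'present') is unique to Species B (autapomorphy; uninformative for grouping).
II (derived state 'present') is shared by Species A, Species B, Species N, and Species W — a synapomorphy uniting that clade.
III: derived state 'present' in Species B and Species W only — synapomorphy for {Species B, Species W}.
IV: derived state 'absent' in Species C only — an autapomorphy, so it tells us nothing about relationships among taxa.
V (derived state 'present') is shared by Species A, Species B, and Species W — a synapomorphy uniting that clade.
VI (state 'present') occurs in Species B and Species C but conflicts with the nesting implied by the other characters — most parsimoniously interpreted as homoplasy.
Most parsimonious ingroup topology: ((((Species B,Species W),Species A),Species N),Species C).
Species N and Species B share a more recent common ancestor with each other than either does with Species C, so Species C is the least closely related of the three.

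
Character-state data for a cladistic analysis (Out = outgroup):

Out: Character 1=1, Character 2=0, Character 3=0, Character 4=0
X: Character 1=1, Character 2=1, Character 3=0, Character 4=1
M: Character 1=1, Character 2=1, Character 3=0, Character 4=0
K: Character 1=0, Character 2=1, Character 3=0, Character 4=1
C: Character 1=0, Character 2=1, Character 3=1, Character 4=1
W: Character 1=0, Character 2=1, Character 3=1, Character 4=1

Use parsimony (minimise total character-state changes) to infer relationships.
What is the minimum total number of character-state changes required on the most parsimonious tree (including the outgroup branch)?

4

Character polarity is set by the outgroup: the derived state is whichever differs from the outgroup's state, so for Character 1 the derived state is '0', and for the remaining characters it is '1'.
Character 1: derived state '0' in C, K, and W only — synapomorphy for {C, K, W}.
Character 2 (derived state '1') is shared by all ingroup taxa — unites the whole ingroup.
Character 3 (derived state '1') is shared by C and W — a synapomorphy uniting that clade.
Character 4 (derived state '1') is shared by C, K, W, and X — a synapomorphy uniting that clade.
Most parsimonious ingroup topology: ((X,(K,(C,W))),M).
Changes per character on this tree: Character 1: 1; Character 2: 1; Character 3: 1; Character 4: 1.
Total = 4.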